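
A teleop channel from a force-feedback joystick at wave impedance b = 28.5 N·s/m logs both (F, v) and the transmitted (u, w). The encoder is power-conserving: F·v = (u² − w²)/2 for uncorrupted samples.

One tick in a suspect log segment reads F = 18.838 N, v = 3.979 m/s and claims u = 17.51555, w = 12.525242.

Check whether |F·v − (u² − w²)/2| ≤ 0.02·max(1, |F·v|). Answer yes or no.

F·v = 18.838×3.979 = 74.956402 W.
(u² − w²)/2 = (306.794492 − 156.881687)/2 = 74.956402 W.
|Δ| = 0.000000;  2% of max(1, |F·v|) = 1.499128.

yes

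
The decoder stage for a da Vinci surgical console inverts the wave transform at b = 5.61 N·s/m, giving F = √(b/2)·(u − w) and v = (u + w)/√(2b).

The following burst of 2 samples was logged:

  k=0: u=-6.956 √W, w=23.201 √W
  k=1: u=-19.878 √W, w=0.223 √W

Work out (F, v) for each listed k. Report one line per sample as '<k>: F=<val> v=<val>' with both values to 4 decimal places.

0: F=-50.5073 v=4.8498
1: F=-33.6654 v=-5.8678

k=0: u−w=-30.1570, u+w=16.2450; √(b/2)=1.6748, √(2b)=3.3496; F=1.6748×(-30.157)=-50.5073, v=16.2450/3.3496=4.8498
k=1: u−w=-20.1010, u+w=-19.6550; √(b/2)=1.6748, √(2b)=3.3496; F=1.6748×(-20.101)=-33.6654, v=-19.6550/3.3496=-5.8678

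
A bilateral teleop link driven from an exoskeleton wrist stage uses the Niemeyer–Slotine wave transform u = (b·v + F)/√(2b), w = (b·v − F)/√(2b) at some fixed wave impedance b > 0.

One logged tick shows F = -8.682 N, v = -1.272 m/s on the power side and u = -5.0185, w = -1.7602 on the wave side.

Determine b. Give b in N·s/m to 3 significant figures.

u + w = -6.77870;  u + w = √(2b)·v, so √(2b) = -6.77870/(-1.272) = 5.32917.
b = (√(2b))²/2 = 28.40002/2 = 14.20001.
(Check via u − w = 2F/√(2b): u − w = -3.25830, 2F/√(2b) = -3.25830.)

b = 14.2 N·s/m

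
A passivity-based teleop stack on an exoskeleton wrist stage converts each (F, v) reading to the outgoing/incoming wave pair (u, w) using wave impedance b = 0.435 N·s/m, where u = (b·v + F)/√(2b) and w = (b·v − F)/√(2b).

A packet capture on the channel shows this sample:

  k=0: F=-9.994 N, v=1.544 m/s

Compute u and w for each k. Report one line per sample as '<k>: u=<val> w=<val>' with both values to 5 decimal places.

0: u=-9.99462 w=11.43477

k=0: b·v=0.435×1.544=0.67164; √(2b)=0.93274; u=(0.67164+(-9.994))/0.93274=-9.99462, w=(0.67164−(-9.994))/0.93274=11.43477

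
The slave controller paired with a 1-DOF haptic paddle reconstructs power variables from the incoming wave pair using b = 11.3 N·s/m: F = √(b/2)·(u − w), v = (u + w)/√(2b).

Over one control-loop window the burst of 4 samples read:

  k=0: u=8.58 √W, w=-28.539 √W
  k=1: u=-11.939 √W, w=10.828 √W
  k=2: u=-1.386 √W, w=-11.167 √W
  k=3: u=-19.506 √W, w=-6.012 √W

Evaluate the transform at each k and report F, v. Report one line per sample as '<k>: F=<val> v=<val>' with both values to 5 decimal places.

0: F=88.23086 v=-4.19841
1: F=-54.11654 v=-0.23370
2: F=23.24917 v=-2.64054
3: F=-32.07487 v=-5.36775

k=0: u−w=37.11900, u+w=-19.95900; √(b/2)=2.37697, √(2b)=4.75395; F=2.37697×37.119=88.23086, v=-19.95900/4.75395=-4.19841
k=1: u−w=-22.76700, u+w=-1.11100; √(b/2)=2.37697, √(2b)=4.75395; F=2.37697×(-22.767)=-54.11654, v=-1.11100/4.75395=-0.23370
k=2: u−w=9.78100, u+w=-12.55300; √(b/2)=2.37697, √(2b)=4.75395; F=2.37697×9.781=23.24917, v=-12.55300/4.75395=-2.64054
k=3: u−w=-13.49400, u+w=-25.51800; √(b/2)=2.37697, √(2b)=4.75395; F=2.37697×(-13.494)=-32.07487, v=-25.51800/4.75395=-5.36775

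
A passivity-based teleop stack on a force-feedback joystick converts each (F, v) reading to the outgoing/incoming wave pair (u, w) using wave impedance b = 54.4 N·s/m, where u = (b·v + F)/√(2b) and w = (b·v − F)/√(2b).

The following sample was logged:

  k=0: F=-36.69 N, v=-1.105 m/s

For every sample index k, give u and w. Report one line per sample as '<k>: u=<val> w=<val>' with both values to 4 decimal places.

k=0: b·v=54.4×(-1.105)=-60.1120; √(2b)=10.4307; u=(-60.1120+(-36.69))/10.4307=-9.2805, w=(-60.1120−(-36.69))/10.4307=-2.2455

0: u=-9.2805 w=-2.2455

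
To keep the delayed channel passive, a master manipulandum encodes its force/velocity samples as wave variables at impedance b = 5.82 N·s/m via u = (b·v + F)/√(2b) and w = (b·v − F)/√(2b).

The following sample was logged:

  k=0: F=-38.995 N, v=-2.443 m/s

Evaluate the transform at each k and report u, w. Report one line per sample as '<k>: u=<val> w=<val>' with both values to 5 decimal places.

0: u=-15.59708 w=7.26219

k=0: b·v=5.82×(-2.443)=-14.21826; √(2b)=3.41174; u=(-14.21826+(-38.995))/3.41174=-15.59708, w=(-14.21826−(-38.995))/3.41174=7.26219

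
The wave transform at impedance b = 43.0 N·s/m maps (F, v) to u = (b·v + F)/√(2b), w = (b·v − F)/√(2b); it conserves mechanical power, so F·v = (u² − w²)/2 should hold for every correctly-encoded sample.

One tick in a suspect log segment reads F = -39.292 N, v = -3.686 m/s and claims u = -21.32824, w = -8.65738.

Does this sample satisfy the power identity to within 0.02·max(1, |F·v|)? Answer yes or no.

no

F·v = (-39.292)×(-3.686) = 144.83031 W.
(u² − w²)/2 = (454.89382 − 74.95023)/2 = 189.97180 W.
|Δ| = 45.14148;  2% of max(1, |F·v|) = 2.89661.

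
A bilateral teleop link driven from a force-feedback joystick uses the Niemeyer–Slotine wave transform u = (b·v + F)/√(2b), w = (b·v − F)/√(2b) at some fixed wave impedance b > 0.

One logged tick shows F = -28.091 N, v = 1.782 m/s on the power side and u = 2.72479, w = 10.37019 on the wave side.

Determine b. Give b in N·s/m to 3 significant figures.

u + w = 13.09498;  u + w = √(2b)·v, so √(2b) = 13.09498/1.782 = 7.34847.
b = (√(2b))²/2 = 54.00006/2 = 27.00003.
(Check via u − w = 2F/√(2b): u − w = -7.64540, 2F/√(2b) = -7.64540.)

b = 27 N·s/m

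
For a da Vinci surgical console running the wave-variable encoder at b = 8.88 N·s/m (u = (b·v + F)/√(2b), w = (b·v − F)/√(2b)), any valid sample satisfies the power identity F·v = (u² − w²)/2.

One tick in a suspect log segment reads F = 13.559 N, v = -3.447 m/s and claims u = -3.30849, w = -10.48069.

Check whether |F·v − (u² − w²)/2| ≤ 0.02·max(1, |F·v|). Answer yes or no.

F·v = 13.559×(-3.447) = -46.7379 W.
(u² − w²)/2 = (10.9461 − 109.8449)/2 = -49.4494 W.
|Δ| = 2.7115;  2% of max(1, |F·v|) = 0.9348.

no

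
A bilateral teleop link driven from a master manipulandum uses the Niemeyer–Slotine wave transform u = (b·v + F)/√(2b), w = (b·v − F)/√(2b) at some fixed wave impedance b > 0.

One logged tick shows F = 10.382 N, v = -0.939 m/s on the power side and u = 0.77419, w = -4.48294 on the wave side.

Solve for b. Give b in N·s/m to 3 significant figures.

u + w = -3.70875;  u + w = √(2b)·v, so √(2b) = -3.70875/(-0.939) = 3.94968.
b = (√(2b))²/2 = 15.59998/2 = 7.79999.
(Check via u − w = 2F/√(2b): u − w = 5.25713, 2F/√(2b) = 5.25713.)

b = 7.8 N·s/m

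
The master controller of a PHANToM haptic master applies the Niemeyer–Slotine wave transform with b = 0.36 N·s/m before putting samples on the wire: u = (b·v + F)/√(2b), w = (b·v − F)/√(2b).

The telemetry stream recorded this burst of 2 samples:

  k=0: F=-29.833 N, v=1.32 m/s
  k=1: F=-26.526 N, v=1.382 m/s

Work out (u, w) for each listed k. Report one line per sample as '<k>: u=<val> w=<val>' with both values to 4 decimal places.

0: u=-34.5985 w=35.7186
1: u=-30.6749 w=31.8475

k=0: b·v=0.36×1.32=0.4752; √(2b)=0.8485; u=(0.4752+(-29.833))/0.8485=-34.5985, w=(0.4752−(-29.833))/0.8485=35.7186
k=1: b·v=0.36×1.382=0.4975; √(2b)=0.8485; u=(0.4975+(-26.526))/0.8485=-30.6749, w=(0.4975−(-26.526))/0.8485=31.8475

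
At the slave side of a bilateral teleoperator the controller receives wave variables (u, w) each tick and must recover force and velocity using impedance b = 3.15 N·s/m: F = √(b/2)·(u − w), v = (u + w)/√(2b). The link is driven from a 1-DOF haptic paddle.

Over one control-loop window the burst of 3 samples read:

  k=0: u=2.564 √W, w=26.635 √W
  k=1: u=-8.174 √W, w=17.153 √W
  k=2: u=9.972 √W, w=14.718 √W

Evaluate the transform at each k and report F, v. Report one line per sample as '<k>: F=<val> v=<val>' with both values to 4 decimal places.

0: F=-30.2089 v=11.6332
1: F=-31.7851 v=3.5773
2: F=-5.9562 v=9.8367

k=0: u−w=-24.0710, u+w=29.1990; √(b/2)=1.2550, √(2b)=2.5100; F=1.2550×(-24.071)=-30.2089, v=29.1990/2.5100=11.6332
k=1: u−w=-25.3270, u+w=8.9790; √(b/2)=1.2550, √(2b)=2.5100; F=1.2550×(-25.327)=-31.7851, v=8.9790/2.5100=3.5773
k=2: u−w=-4.7460, u+w=24.6900; √(b/2)=1.2550, √(2b)=2.5100; F=1.2550×(-4.746)=-5.9562, v=24.6900/2.5100=9.8367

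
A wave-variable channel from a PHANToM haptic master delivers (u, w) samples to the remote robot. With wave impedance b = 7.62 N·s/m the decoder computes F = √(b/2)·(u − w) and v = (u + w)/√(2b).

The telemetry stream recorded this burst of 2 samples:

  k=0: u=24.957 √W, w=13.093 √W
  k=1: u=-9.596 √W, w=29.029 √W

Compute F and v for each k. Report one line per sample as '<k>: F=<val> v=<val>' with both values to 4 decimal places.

0: F=23.1576 v=9.7468
1: F=-75.3930 v=4.9779

k=0: u−w=11.8640, u+w=38.0500; √(b/2)=1.9519, √(2b)=3.9038; F=1.9519×11.864=23.1576, v=38.0500/3.9038=9.7468
k=1: u−w=-38.6250, u+w=19.4330; √(b/2)=1.9519, √(2b)=3.9038; F=1.9519×(-38.625)=-75.3930, v=19.4330/3.9038=4.9779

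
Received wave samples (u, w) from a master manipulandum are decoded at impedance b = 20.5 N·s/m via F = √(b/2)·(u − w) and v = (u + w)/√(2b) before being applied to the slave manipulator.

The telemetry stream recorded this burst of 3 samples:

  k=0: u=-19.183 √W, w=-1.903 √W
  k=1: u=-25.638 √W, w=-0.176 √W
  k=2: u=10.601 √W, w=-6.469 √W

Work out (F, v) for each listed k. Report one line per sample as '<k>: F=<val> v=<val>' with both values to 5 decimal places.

k=0: u−w=-17.28000, u+w=-21.08600; √(b/2)=3.20156, √(2b)=6.40312; F=3.20156×(-17.28)=-55.32299, v=-21.08600/6.40312=-3.29308
k=1: u−w=-25.46200, u+w=-25.81400; √(b/2)=3.20156, √(2b)=6.40312; F=3.20156×(-25.462)=-81.51817, v=-25.81400/6.40312=-4.03147
k=2: u−w=17.07000, u+w=4.13200; √(b/2)=3.20156, √(2b)=6.40312; F=3.20156×17.07=54.65067, v=4.13200/6.40312=0.64531

0: F=-55.32299 v=-3.29308
1: F=-81.51817 v=-4.03147
2: F=54.65067 v=0.64531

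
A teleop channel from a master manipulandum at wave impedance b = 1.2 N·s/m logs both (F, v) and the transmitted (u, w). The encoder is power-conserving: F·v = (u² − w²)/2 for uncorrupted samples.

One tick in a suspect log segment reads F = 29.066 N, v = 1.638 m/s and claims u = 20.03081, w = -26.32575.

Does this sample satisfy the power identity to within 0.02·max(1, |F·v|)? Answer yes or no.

no

F·v = 29.066×1.638 = 47.6101 W.
(u² − w²)/2 = (401.2333 − 693.0451)/2 = -145.9059 W.
|Δ| = 193.5160;  2% of max(1, |F·v|) = 0.9522.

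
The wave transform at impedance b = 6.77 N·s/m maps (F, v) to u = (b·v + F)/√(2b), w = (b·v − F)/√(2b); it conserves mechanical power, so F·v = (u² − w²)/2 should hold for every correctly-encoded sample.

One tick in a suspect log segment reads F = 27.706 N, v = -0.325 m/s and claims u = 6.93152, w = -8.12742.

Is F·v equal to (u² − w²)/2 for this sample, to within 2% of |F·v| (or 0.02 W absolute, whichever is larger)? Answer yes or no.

F·v = 27.706×(-0.325) = -9.0045 W.
(u² − w²)/2 = (48.0460 − 66.0550)/2 = -9.0045 W.
|Δ| = 0.0000;  2% of max(1, |F·v|) = 0.1801.

yes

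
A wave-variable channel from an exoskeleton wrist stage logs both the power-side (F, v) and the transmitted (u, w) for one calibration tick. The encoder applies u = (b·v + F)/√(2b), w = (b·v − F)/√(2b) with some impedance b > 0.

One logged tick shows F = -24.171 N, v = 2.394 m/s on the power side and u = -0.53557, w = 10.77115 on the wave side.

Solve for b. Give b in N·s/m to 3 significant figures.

u + w = 10.23558;  u + w = √(2b)·v, so √(2b) = 10.23558/2.394 = 4.27551.
b = (√(2b))²/2 = 18.28002/2 = 9.14001.
(Check via u − w = 2F/√(2b): u − w = -11.30672, 2F/√(2b) = -11.30671.)

b = 9.14 N·s/m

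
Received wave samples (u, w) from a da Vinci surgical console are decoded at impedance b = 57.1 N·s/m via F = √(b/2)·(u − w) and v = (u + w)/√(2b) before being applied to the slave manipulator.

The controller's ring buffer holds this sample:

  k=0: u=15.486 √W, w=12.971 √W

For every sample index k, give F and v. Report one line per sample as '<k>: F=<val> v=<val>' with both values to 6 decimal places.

0: F=13.438198 v=2.662907

k=0: u−w=2.515000, u+w=28.457000; √(b/2)=5.343220, √(2b)=10.686440; F=5.343220×2.515=13.438198, v=28.457000/10.686440=2.662907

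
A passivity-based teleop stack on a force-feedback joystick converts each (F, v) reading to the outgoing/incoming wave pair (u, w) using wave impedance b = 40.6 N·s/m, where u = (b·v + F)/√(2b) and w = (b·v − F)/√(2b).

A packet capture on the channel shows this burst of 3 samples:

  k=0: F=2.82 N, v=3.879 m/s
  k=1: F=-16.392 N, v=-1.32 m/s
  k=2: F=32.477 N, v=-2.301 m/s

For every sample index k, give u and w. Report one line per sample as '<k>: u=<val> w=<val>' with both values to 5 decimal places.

k=0: b·v=40.6×3.879=157.48740; √(2b)=9.01110; u=(157.48740+2.82)/9.01110=17.78998, w=(157.48740−2.82)/9.01110=17.16409
k=1: b·v=40.6×(-1.32)=-53.59200; √(2b)=9.01110; u=(-53.59200+(-16.392))/9.01110=-7.76642, w=(-53.59200−(-16.392))/9.01110=-4.12824
k=2: b·v=40.6×(-2.301)=-93.42060; √(2b)=9.01110; u=(-93.42060+32.477)/9.01110=-6.76317, w=(-93.42060−32.477)/9.01110=-13.97138

0: u=17.78998 w=17.16409
1: u=-7.76642 w=-4.12824
2: u=-6.76317 w=-13.97138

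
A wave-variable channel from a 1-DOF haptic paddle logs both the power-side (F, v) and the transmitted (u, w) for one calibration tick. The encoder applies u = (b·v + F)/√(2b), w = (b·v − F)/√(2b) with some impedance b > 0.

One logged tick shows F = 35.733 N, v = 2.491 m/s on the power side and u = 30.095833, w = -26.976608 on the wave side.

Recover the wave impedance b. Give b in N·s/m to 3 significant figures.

b = 0.784 N·s/m

u + w = 3.119225;  u + w = √(2b)·v, so √(2b) = 3.119225/2.491 = 1.252198.
b = (√(2b))²/2 = 1.568000/2 = 0.784000.
(Check via u − w = 2F/√(2b): u − w = 57.072441, 2F/√(2b) = 57.072448.)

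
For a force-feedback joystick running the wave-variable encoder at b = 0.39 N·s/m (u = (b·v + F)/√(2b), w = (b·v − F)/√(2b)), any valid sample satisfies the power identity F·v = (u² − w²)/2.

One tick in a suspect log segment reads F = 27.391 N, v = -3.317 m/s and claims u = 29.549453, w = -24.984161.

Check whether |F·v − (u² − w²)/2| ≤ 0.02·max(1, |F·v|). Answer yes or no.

F·v = 27.391×(-3.317) = -90.855947 W.
(u² − w²)/2 = (873.170173 − 624.208301)/2 = 124.480936 W.
|Δ| = 215.336883;  2% of max(1, |F·v|) = 1.817119.

no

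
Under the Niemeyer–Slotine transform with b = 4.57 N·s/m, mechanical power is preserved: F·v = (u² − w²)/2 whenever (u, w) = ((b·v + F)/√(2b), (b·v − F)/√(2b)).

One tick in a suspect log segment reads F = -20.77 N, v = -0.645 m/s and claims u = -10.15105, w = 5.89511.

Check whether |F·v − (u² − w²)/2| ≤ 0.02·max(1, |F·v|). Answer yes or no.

no

F·v = (-20.77)×(-0.645) = 13.39665 W.
(u² − w²)/2 = (103.04382 − 34.75232)/2 = 34.14575 W.
|Δ| = 20.74910;  2% of max(1, |F·v|) = 0.26793.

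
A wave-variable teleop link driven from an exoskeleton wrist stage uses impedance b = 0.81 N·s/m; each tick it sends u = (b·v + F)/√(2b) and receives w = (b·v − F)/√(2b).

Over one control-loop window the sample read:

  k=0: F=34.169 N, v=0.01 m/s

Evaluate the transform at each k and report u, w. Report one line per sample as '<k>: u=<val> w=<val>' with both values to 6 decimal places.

0: u=26.852066 w=-26.839338

k=0: b·v=0.81×0.01=0.008100; √(2b)=1.272792; u=(0.008100+34.169)/1.272792=26.852066, w=(0.008100−34.169)/1.272792=-26.839338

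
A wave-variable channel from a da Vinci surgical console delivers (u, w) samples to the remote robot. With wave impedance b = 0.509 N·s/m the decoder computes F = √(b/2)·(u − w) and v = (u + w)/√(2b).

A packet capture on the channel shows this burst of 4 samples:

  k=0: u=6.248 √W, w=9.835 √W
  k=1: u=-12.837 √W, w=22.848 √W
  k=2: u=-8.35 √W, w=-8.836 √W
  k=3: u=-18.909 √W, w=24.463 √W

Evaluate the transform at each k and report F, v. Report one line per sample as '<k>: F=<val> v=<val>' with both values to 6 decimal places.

k=0: u−w=-3.587000, u+w=16.083000; √(b/2)=0.504480, √(2b)=1.008960; F=0.504480×(-3.587)=-1.809570, v=16.083000/1.008960=15.940178
k=1: u−w=-35.685000, u+w=10.011000; √(b/2)=0.504480, √(2b)=1.008960; F=0.504480×(-35.685)=-18.002366, v=10.011000/1.008960=9.922099
k=2: u−w=0.486000, u+w=-17.186000; √(b/2)=0.504480, √(2b)=1.008960; F=0.504480×0.486=0.245177, v=-17.186000/1.008960=-17.033383
k=3: u−w=-43.372000, u+w=5.554000; √(b/2)=0.504480, √(2b)=1.008960; F=0.504480×(-43.372)=-21.880304, v=5.554000/1.008960=5.504679

0: F=-1.809570 v=15.940178
1: F=-18.002366 v=9.922099
2: F=0.245177 v=-17.033383
3: F=-21.880304 v=5.504679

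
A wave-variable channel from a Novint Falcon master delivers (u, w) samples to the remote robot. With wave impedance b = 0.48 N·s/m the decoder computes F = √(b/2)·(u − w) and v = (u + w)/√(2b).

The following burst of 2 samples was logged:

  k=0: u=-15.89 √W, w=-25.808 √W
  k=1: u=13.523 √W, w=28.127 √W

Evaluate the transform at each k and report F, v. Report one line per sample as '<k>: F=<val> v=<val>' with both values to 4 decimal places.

k=0: u−w=9.9180, u+w=-41.6980; √(b/2)=0.4899, √(2b)=0.9798; F=0.4899×9.918=4.8588, v=-41.6980/0.9798=-42.5578
k=1: u−w=-14.6040, u+w=41.6500; √(b/2)=0.4899, √(2b)=0.9798; F=0.4899×(-14.604)=-7.1545, v=41.6500/0.9798=42.5089

0: F=4.8588 v=-42.5578
1: F=-7.1545 v=42.5089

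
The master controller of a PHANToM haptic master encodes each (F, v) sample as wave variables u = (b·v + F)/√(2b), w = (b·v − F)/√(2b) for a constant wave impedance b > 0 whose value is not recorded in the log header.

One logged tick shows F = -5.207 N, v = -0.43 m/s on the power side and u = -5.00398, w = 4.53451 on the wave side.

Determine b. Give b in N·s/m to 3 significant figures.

b = 0.596 N·s/m

u + w = -0.4695;  u + w = √(2b)·v, so √(2b) = -0.4695/(-0.43) = 1.0918.
b = (√(2b))²/2 = 1.1920/2 = 0.5960.
(Check via u − w = 2F/√(2b): u − w = -9.5385, 2F/√(2b) = -9.5385.)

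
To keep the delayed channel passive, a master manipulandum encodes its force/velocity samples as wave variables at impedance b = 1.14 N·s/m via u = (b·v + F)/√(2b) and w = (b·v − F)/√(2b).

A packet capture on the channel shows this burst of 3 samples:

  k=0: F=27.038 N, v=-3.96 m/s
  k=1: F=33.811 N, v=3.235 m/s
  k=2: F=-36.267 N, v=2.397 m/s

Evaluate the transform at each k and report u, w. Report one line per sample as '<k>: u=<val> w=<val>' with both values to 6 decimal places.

0: u=14.916618 w=-20.896087
1: u=24.834253 w=-19.949510
2: u=-22.208712 w=25.828103

k=0: b·v=1.14×(-3.96)=-4.514400; √(2b)=1.509967; u=(-4.514400+27.038)/1.509967=14.916618, w=(-4.514400−27.038)/1.509967=-20.896087
k=1: b·v=1.14×3.235=3.687900; √(2b)=1.509967; u=(3.687900+33.811)/1.509967=24.834253, w=(3.687900−33.811)/1.509967=-19.949510
k=2: b·v=1.14×2.397=2.732580; √(2b)=1.509967; u=(2.732580+(-36.267))/1.509967=-22.208712, w=(2.732580−(-36.267))/1.509967=25.828103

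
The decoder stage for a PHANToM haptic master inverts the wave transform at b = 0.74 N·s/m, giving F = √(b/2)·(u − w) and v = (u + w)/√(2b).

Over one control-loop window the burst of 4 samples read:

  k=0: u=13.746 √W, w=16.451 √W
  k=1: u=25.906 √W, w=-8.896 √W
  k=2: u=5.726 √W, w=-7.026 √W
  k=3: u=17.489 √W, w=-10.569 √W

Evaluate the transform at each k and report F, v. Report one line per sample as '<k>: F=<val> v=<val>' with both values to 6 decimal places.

0: F=-1.645387 v=24.821781
1: F=21.169230 v=13.982134
2: F=7.756739 v=-1.068593
3: F=17.067015 v=5.688205

k=0: u−w=-2.705000, u+w=30.197000; √(b/2)=0.608276, √(2b)=1.216553; F=0.608276×(-2.705)=-1.645387, v=30.197000/1.216553=24.821781
k=1: u−w=34.802000, u+w=17.010000; √(b/2)=0.608276, √(2b)=1.216553; F=0.608276×34.802=21.169230, v=17.010000/1.216553=13.982134
k=2: u−w=12.752000, u+w=-1.300000; √(b/2)=0.608276, √(2b)=1.216553; F=0.608276×12.752=7.756739, v=-1.300000/1.216553=-1.068593
k=3: u−w=28.058000, u+w=6.920000; √(b/2)=0.608276, √(2b)=1.216553; F=0.608276×28.058=17.067015, v=6.920000/1.216553=5.688205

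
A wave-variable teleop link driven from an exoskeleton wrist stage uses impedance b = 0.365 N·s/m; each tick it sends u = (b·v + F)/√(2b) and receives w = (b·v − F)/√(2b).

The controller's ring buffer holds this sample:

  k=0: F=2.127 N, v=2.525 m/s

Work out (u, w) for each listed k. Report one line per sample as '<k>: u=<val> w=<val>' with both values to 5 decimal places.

k=0: b·v=0.365×2.525=0.92162; √(2b)=0.85440; u=(0.92162+2.127)/0.85440=3.56815, w=(0.92162−2.127)/0.85440=-1.41078

0: u=3.56815 w=-1.41078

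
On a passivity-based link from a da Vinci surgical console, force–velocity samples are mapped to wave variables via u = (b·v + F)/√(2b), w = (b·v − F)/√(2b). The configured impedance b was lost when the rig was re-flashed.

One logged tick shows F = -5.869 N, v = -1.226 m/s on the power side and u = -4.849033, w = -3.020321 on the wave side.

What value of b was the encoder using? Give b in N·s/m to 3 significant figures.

b = 20.6 N·s/m

u + w = -7.869354;  u + w = √(2b)·v, so √(2b) = -7.869354/(-1.226) = 6.418723.
b = (√(2b))²/2 = 41.200001/2 = 20.600000.
(Check via u − w = 2F/√(2b): u − w = -1.828712, 2F/√(2b) = -1.828713.)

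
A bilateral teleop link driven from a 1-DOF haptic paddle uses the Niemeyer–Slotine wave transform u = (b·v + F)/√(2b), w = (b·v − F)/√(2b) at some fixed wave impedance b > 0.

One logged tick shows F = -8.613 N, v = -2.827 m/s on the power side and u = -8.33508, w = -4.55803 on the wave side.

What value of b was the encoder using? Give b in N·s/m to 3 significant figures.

u + w = -12.8931;  u + w = √(2b)·v, so √(2b) = -12.8931/(-2.827) = 4.5607.
b = (√(2b))²/2 = 20.8000/2 = 10.4000.
(Check via u − w = 2F/√(2b): u − w = -3.7771, 2F/√(2b) = -3.7770.)

b = 10.4 N·s/m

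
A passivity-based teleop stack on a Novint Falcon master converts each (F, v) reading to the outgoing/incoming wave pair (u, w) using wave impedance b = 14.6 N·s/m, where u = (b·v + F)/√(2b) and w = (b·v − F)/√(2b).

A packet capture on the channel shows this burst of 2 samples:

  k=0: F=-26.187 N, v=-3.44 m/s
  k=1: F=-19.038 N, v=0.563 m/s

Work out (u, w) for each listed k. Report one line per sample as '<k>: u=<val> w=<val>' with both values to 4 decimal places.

0: u=-14.1405 w=-4.4482
1: u=-2.0020 w=5.0443

k=0: b·v=14.6×(-3.44)=-50.2240; √(2b)=5.4037; u=(-50.2240+(-26.187))/5.4037=-14.1405, w=(-50.2240−(-26.187))/5.4037=-4.4482
k=1: b·v=14.6×0.563=8.2198; √(2b)=5.4037; u=(8.2198+(-19.038))/5.4037=-2.0020, w=(8.2198−(-19.038))/5.4037=5.0443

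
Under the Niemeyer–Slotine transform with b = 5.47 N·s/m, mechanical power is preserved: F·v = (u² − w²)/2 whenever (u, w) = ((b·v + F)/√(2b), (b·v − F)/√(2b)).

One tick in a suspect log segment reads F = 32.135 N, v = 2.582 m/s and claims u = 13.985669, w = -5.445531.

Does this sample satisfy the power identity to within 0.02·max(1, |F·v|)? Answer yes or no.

yes

F·v = 32.135×2.582 = 82.972570 W.
(u² − w²)/2 = (195.598937 − 29.653808)/2 = 82.972565 W.
|Δ| = 0.000005;  2% of max(1, |F·v|) = 1.659451.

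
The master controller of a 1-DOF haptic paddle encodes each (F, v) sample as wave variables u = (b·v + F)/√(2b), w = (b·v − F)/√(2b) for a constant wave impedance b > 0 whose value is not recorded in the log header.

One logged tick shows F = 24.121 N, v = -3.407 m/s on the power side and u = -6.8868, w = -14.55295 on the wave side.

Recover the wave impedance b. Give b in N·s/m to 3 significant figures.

u + w = -21.4398;  u + w = √(2b)·v, so √(2b) = -21.4398/(-3.407) = 6.2929.
b = (√(2b))²/2 = 39.6000/2 = 19.8000.
(Check via u − w = 2F/√(2b): u − w = 7.6661, 2F/√(2b) = 7.6662.)

b = 19.8 N·s/m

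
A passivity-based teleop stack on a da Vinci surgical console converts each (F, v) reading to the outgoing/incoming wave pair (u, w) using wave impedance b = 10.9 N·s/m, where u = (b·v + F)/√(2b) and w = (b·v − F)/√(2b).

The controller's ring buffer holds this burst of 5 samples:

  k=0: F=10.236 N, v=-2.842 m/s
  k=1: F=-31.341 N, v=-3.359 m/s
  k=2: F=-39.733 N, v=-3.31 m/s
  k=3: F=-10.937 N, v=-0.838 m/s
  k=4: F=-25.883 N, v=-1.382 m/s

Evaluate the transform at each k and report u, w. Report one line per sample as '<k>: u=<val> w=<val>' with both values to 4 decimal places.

k=0: b·v=10.9×(-2.842)=-30.9778; √(2b)=4.6690; u=(-30.9778+10.236)/4.6690=-4.4424, w=(-30.9778−10.236)/4.6690=-8.8270
k=1: b·v=10.9×(-3.359)=-36.6131; √(2b)=4.6690; u=(-36.6131+(-31.341))/4.6690=-14.5542, w=(-36.6131−(-31.341))/4.6690=-1.1292
k=2: b·v=10.9×(-3.31)=-36.0790; √(2b)=4.6690; u=(-36.0790+(-39.733))/4.6690=-16.2371, w=(-36.0790−(-39.733))/4.6690=0.7826
k=3: b·v=10.9×(-0.838)=-9.1342; √(2b)=4.6690; u=(-9.1342+(-10.937))/4.6690=-4.2988, w=(-9.1342−(-10.937))/4.6690=0.3861
k=4: b·v=10.9×(-1.382)=-15.0638; √(2b)=4.6690; u=(-15.0638+(-25.883))/4.6690=-8.7698, w=(-15.0638−(-25.883))/4.6690=2.3172

0: u=-4.4424 w=-8.8270
1: u=-14.5542 w=-1.1292
2: u=-16.2371 w=0.7826
3: u=-4.2988 w=0.3861
4: u=-8.7698 w=2.3172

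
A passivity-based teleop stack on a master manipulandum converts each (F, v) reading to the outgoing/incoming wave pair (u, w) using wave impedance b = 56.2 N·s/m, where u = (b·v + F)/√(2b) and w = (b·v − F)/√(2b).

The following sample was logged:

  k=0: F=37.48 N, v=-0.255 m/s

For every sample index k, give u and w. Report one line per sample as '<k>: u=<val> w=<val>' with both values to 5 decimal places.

0: u=2.18348 w=-4.88696

k=0: b·v=56.2×(-0.255)=-14.33100; √(2b)=10.60189; u=(-14.33100+37.48)/10.60189=2.18348, w=(-14.33100−37.48)/10.60189=-4.88696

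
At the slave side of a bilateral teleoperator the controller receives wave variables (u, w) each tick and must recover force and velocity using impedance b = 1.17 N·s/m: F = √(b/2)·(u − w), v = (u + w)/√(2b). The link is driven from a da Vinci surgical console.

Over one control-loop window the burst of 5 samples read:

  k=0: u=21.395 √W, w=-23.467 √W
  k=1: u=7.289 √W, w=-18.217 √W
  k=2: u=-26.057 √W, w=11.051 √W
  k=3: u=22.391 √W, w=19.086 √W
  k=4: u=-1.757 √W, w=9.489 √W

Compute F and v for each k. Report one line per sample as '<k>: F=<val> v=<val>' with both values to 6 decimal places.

0: F=34.312832 v=-1.354509
1: F=19.508339 v=-7.143857
2: F=-28.382162 v=-9.809729
3: F=2.527839 v=27.114363
4: F=-8.601536 v=5.054567

k=0: u−w=44.862000, u+w=-2.072000; √(b/2)=0.764853, √(2b)=1.529706; F=0.764853×44.862=34.312832, v=-2.072000/1.529706=-1.354509
k=1: u−w=25.506000, u+w=-10.928000; √(b/2)=0.764853, √(2b)=1.529706; F=0.764853×25.506=19.508339, v=-10.928000/1.529706=-7.143857
k=2: u−w=-37.108000, u+w=-15.006000; √(b/2)=0.764853, √(2b)=1.529706; F=0.764853×(-37.108)=-28.382162, v=-15.006000/1.529706=-9.809729
k=3: u−w=3.305000, u+w=41.477000; √(b/2)=0.764853, √(2b)=1.529706; F=0.764853×3.305=2.527839, v=41.477000/1.529706=27.114363
k=4: u−w=-11.246000, u+w=7.732000; √(b/2)=0.764853, √(2b)=1.529706; F=0.764853×(-11.246)=-8.601536, v=7.732000/1.529706=5.054567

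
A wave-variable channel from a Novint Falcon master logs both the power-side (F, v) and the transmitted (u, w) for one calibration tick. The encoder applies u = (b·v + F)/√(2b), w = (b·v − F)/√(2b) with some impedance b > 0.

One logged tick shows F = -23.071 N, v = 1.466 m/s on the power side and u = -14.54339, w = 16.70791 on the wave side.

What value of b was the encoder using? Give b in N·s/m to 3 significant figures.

b = 1.09 N·s/m

u + w = 2.1645;  u + w = √(2b)·v, so √(2b) = 2.1645/1.466 = 1.4765.
b = (√(2b))²/2 = 2.1800/2 = 1.0900.
(Check via u − w = 2F/√(2b): u − w = -31.2513, 2F/√(2b) = -31.2513.)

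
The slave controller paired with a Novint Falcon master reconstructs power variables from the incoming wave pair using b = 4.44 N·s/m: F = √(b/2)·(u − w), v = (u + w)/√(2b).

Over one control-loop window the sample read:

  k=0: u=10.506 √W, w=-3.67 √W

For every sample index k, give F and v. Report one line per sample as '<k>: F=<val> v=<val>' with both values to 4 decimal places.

0: F=21.1218 v=2.2940

k=0: u−w=14.1760, u+w=6.8360; √(b/2)=1.4900, √(2b)=2.9799; F=1.4900×14.176=21.1218, v=6.8360/2.9799=2.2940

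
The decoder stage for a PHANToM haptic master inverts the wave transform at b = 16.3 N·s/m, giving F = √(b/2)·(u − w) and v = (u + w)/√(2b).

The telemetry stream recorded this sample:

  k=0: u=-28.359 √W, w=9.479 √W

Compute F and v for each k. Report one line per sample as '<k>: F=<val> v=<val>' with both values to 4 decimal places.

0: F=-108.0207 v=-3.3067

k=0: u−w=-37.8380, u+w=-18.8800; √(b/2)=2.8548, √(2b)=5.7096; F=2.8548×(-37.838)=-108.0207, v=-18.8800/5.7096=-3.3067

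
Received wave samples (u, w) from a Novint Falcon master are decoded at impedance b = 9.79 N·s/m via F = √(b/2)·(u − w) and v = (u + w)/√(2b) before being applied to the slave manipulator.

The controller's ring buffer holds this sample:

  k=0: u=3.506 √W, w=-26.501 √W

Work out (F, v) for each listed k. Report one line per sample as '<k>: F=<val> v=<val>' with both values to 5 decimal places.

0: F=66.38943 v=-5.19669

k=0: u−w=30.00700, u+w=-22.99500; √(b/2)=2.21246, √(2b)=4.42493; F=2.21246×30.007=66.38943, v=-22.99500/4.42493=-5.19669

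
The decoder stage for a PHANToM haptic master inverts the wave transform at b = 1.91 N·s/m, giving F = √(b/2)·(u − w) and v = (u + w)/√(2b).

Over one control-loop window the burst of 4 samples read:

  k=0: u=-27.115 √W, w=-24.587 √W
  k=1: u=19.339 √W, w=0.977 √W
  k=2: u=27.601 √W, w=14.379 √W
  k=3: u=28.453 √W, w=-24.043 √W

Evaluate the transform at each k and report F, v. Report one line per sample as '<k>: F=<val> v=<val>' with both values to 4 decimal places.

k=0: u−w=-2.5280, u+w=-51.7020; √(b/2)=0.9772, √(2b)=1.9545; F=0.9772×(-2.528)=-2.4705, v=-51.7020/1.9545=-26.4530
k=1: u−w=18.3620, u+w=20.3160; √(b/2)=0.9772, √(2b)=1.9545; F=0.9772×18.362=17.9441, v=20.3160/1.9545=10.3946
k=2: u−w=13.2220, u+w=41.9800; √(b/2)=0.9772, √(2b)=1.9545; F=0.9772×13.222=12.9211, v=41.9800/1.9545=21.4788
k=3: u−w=52.4960, u+w=4.4100; √(b/2)=0.9772, √(2b)=1.9545; F=0.9772×52.496=51.3012, v=4.4100/1.9545=2.2564

0: F=-2.4705 v=-26.4530
1: F=17.9441 v=10.3946
2: F=12.9211 v=21.4788
3: F=51.3012 v=2.2564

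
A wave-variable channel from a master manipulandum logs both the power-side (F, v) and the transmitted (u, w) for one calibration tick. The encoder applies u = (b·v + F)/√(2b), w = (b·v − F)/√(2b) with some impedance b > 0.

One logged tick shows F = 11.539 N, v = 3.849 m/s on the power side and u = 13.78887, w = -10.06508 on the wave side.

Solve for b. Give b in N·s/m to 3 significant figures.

u + w = 3.7238;  u + w = √(2b)·v, so √(2b) = 3.7238/3.849 = 0.9675.
b = (√(2b))²/2 = 0.9360/2 = 0.4680.
(Check via u − w = 2F/√(2b): u − w = 23.8539, 2F/√(2b) = 23.8540.)

b = 0.468 N·s/m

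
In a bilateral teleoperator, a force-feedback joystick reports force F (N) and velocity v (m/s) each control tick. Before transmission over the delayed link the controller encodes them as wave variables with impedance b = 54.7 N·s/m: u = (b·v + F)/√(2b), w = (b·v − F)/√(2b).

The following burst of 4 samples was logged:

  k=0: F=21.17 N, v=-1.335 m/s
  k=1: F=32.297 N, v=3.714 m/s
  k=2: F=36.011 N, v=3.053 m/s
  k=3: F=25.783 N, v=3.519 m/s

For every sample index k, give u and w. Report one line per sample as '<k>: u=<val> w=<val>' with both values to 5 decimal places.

k=0: b·v=54.7×(-1.335)=-73.02450; √(2b)=10.45945; u=(-73.02450+21.17)/10.45945=-4.95767, w=(-73.02450−21.17)/10.45945=-9.00569
k=1: b·v=54.7×3.714=203.15580; √(2b)=10.45945; u=(203.15580+32.297)/10.45945=22.51102, w=(203.15580−32.297)/10.45945=16.33536
k=2: b·v=54.7×3.053=166.99910; √(2b)=10.45945; u=(166.99910+36.011)/10.45945=19.40926, w=(166.99910−36.011)/10.45945=12.52343
k=3: b·v=54.7×3.519=192.48930; √(2b)=10.45945; u=(192.48930+25.783)/10.45945=20.86844, w=(192.48930−25.783)/10.45945=15.93835

0: u=-4.95767 w=-9.00569
1: u=22.51102 w=16.33536
2: u=19.40926 w=12.52343
3: u=20.86844 w=15.93835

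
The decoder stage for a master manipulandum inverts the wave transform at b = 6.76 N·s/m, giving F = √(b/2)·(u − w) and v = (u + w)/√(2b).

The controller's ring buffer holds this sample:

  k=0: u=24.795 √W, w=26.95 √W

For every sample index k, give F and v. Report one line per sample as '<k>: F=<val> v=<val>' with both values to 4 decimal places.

k=0: u−w=-2.1550, u+w=51.7450; √(b/2)=1.8385, √(2b)=3.6770; F=1.8385×(-2.155)=-3.9619, v=51.7450/3.6770=14.0728

0: F=-3.9619 v=14.0728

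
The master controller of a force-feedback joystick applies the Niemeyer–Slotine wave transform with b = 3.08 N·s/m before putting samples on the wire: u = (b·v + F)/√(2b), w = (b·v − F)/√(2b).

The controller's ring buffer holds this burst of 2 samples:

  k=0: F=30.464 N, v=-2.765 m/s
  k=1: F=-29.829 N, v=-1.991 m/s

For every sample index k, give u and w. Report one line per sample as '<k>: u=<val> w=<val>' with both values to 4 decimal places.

k=0: b·v=3.08×(-2.765)=-8.5162; √(2b)=2.4819; u=(-8.5162+30.464)/2.4819=8.8430, w=(-8.5162−30.464)/2.4819=-15.7056
k=1: b·v=3.08×(-1.991)=-6.1323; √(2b)=2.4819; u=(-6.1323+(-29.829))/2.4819=-14.4892, w=(-6.1323−(-29.829))/2.4819=9.5477

0: u=8.8430 w=-15.7056
1: u=-14.4892 w=9.5477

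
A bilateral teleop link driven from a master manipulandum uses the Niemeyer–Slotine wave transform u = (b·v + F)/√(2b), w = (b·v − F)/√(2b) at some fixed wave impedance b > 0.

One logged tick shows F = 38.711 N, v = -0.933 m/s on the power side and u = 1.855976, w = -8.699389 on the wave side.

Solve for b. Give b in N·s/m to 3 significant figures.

b = 26.9 N·s/m

u + w = -6.843413;  u + w = √(2b)·v, so √(2b) = -6.843413/(-0.933) = 7.334848.
b = (√(2b))²/2 = 53.799992/2 = 26.899996.
(Check via u − w = 2F/√(2b): u − w = 10.555365, 2F/√(2b) = 10.555366.)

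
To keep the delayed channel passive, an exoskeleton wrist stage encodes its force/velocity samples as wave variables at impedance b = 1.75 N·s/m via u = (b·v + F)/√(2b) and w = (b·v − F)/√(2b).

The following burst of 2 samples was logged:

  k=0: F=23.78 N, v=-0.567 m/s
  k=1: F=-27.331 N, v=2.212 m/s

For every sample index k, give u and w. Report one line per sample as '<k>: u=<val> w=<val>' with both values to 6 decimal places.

k=0: b·v=1.75×(-0.567)=-0.992250; √(2b)=1.870829; u=(-0.992250+23.78)/1.870829=12.180565, w=(-0.992250−23.78)/1.870829=-13.241325
k=1: b·v=1.75×2.212=3.871000; √(2b)=1.870829; u=(3.871000+(-27.331))/1.870829=-12.539897, w=(3.871000−(-27.331))/1.870829=16.678171

0: u=12.180565 w=-13.241325
1: u=-12.539897 w=16.678171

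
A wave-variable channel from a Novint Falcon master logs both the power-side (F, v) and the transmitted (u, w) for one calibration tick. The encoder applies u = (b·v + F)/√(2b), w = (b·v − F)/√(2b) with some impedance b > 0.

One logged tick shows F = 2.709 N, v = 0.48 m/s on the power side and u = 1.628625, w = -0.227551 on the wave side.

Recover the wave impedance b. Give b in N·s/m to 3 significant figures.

b = 4.26 N·s/m

u + w = 1.401074;  u + w = √(2b)·v, so √(2b) = 1.401074/0.48 = 2.918904.
b = (√(2b))²/2 = 8.520002/2 = 4.260001.
(Check via u − w = 2F/√(2b): u − w = 1.856176, 2F/√(2b) = 1.856176.)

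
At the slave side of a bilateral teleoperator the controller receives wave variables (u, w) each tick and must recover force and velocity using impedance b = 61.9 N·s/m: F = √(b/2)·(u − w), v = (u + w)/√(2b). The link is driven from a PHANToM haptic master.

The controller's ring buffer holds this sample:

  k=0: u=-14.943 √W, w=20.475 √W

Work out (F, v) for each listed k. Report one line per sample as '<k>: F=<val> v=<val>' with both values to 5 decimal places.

0: F=-197.03998 v=0.49719

k=0: u−w=-35.41800, u+w=5.53200; √(b/2)=5.56327, √(2b)=11.12654; F=5.56327×(-35.418)=-197.03998, v=5.53200/11.12654=0.49719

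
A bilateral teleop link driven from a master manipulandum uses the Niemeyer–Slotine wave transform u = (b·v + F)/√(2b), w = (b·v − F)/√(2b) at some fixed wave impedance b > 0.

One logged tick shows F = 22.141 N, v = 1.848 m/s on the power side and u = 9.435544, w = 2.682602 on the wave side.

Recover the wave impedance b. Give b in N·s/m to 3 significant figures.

u + w = 12.118146;  u + w = √(2b)·v, so √(2b) = 12.118146/1.848 = 6.557438.
b = (√(2b))²/2 = 42.999997/2 = 21.499999.
(Check via u − w = 2F/√(2b): u − w = 6.752942, 2F/√(2b) = 6.752942.)

b = 21.5 N·s/m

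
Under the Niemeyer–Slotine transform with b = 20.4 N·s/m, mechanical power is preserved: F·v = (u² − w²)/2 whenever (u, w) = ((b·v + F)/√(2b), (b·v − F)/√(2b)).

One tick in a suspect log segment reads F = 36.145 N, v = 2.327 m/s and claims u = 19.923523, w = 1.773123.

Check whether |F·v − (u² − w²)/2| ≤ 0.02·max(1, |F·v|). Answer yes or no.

F·v = 36.145×2.327 = 84.109415 W.
(u² − w²)/2 = (396.946769 − 3.143965)/2 = 196.901402 W.
|Δ| = 112.791987;  2% of max(1, |F·v|) = 1.682188.

no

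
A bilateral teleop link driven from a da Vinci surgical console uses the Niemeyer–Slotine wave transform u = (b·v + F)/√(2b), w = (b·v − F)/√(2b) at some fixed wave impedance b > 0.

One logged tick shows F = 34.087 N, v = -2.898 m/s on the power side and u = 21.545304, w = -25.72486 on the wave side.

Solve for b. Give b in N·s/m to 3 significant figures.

b = 1.04 N·s/m

u + w = -4.179556;  u + w = √(2b)·v, so √(2b) = -4.179556/(-2.898) = 1.442221.
b = (√(2b))²/2 = 2.080001/2 = 1.040000.
(Check via u − w = 2F/√(2b): u − w = 47.270164, 2F/√(2b) = 47.270153.)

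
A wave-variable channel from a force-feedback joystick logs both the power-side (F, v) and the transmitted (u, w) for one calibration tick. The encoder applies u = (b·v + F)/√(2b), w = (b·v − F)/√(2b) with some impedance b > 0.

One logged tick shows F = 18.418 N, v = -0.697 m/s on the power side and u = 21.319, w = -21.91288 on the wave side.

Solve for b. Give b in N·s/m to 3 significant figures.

u + w = -0.59388;  u + w = √(2b)·v, so √(2b) = -0.59388/(-0.697) = 0.85205.
b = (√(2b))²/2 = 0.72599/2 = 0.36300.
(Check via u − w = 2F/√(2b): u − w = 43.23188, 2F/√(2b) = 43.23212.)

b = 0.363 N·s/m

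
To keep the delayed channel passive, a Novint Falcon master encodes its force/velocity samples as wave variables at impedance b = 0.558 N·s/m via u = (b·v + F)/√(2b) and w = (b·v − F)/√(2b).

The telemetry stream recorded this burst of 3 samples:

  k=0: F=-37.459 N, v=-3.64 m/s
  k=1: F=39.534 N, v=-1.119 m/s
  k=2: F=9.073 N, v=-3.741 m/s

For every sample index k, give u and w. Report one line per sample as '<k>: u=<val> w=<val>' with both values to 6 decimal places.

0: u=-37.381468 w=33.536140
1: u=36.831944 w=-38.014066
2: u=6.612516 w=-10.564543

k=0: b·v=0.558×(-3.64)=-2.031120; √(2b)=1.056409; u=(-2.031120+(-37.459))/1.056409=-37.381468, w=(-2.031120−(-37.459))/1.056409=33.536140
k=1: b·v=0.558×(-1.119)=-0.624402; √(2b)=1.056409; u=(-0.624402+39.534)/1.056409=36.831944, w=(-0.624402−39.534)/1.056409=-38.014066
k=2: b·v=0.558×(-3.741)=-2.087478; √(2b)=1.056409; u=(-2.087478+9.073)/1.056409=6.612516, w=(-2.087478−9.073)/1.056409=-10.564543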